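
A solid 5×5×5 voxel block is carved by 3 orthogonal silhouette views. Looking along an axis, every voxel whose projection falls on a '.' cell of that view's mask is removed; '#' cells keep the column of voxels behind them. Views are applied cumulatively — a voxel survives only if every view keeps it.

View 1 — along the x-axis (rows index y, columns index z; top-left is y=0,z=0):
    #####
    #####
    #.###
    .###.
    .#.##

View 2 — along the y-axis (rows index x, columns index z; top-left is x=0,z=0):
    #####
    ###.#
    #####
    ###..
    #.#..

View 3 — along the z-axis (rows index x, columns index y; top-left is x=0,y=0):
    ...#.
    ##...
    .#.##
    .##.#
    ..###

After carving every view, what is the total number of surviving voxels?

voxel count = 31

initial block: 5^3 = 125
carve view 1 (along x, YZ-mask fill 20/25): 100 voxels remain
carve view 2 (along y, XZ-mask fill 19/25): 73 voxels remain
carve view 3 (along z, XY-mask fill 12/25): 31 voxels remain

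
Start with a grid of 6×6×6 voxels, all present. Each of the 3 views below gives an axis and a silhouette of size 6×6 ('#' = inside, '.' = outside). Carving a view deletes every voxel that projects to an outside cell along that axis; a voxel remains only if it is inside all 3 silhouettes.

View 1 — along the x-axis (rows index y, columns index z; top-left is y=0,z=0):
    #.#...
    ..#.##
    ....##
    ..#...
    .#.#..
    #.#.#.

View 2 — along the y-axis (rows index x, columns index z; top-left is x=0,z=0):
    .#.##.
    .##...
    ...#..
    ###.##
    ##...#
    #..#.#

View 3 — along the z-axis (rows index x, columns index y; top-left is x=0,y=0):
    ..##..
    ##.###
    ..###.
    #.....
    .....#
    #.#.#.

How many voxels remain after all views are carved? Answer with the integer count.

|visual hull| = 13

full grid |V| = 216
after view 1 [x-axis, 13 of 36 cells solid] → remaining = 78
after view 2 [y-axis, 17 of 36 cells solid] → remaining = 33
after view 3 [z-axis, 15 of 36 cells solid] → remaining = 13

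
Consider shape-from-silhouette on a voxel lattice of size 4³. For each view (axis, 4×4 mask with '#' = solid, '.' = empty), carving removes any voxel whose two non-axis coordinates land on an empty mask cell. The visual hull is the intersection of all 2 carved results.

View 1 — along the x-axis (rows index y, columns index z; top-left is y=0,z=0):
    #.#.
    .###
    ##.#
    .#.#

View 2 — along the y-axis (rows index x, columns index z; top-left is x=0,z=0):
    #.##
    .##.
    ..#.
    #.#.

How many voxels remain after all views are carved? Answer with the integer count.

initial block: 4^3 = 64
step 1: project along x, AND mask (10/16) → |grid| = 40
step 2: project along y, AND mask (8/16) → |grid| = 18

18 voxels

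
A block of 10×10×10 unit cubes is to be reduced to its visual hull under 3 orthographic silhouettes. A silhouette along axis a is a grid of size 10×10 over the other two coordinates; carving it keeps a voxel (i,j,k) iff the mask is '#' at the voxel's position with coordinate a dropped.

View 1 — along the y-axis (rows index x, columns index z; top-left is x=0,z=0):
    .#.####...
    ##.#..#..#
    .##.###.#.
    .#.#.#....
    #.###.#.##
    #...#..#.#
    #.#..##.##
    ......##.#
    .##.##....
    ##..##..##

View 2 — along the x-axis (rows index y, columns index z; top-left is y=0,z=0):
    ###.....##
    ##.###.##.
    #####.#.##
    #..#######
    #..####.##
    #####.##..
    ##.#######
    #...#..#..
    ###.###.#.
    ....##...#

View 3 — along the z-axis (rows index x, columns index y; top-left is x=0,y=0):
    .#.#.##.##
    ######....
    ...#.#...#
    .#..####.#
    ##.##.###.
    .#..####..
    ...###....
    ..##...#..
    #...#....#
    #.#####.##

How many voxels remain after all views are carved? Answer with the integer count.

full grid |V| = 1000
[1] y-view keeps 49 columns → grid now 490
[2] x-view keeps 64 columns → grid now 321
[3] z-view keeps 50 columns → grid now 177

177 voxels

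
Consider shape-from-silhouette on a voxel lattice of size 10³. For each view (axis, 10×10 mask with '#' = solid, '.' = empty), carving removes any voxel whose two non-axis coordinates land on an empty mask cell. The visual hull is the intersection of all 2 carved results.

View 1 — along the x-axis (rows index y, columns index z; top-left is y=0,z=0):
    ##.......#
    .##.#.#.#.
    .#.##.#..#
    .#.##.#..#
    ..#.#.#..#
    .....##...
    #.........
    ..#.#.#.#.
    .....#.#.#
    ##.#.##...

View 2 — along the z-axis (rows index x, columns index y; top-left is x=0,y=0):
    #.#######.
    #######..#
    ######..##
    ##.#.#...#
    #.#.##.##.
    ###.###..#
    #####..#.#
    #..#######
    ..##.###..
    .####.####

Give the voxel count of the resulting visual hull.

before carving: 1000 voxels (10×10×10)
carve view 1 (along x, YZ-mask fill 37/100): 370 voxels remain
carve view 2 (along z, XY-mask fill 70/100): 262 voxels remain

remaining voxels: 262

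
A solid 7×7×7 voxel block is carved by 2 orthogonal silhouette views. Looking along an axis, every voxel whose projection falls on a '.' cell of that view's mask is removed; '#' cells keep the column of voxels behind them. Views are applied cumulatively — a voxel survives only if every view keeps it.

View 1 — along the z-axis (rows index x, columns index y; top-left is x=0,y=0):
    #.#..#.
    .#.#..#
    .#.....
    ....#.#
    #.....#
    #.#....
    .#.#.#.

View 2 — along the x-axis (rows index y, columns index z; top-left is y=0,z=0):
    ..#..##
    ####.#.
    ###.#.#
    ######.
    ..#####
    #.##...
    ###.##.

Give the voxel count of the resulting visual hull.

remaining voxels: 72

start: 7×7×7 = 343 voxels
  1. axis=2 (XY plane), |mask|=16  ⇒  voxels=112
  2. axis=0 (YZ plane), |mask|=32  ⇒  voxels=72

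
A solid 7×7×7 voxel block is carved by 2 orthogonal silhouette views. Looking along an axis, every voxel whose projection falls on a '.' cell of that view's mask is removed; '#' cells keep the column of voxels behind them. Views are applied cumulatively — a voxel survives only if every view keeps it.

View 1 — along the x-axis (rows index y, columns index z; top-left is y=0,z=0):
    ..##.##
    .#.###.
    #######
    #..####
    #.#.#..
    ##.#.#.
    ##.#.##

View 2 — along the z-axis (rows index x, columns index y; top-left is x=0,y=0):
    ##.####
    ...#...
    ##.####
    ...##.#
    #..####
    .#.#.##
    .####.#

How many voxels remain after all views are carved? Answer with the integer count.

full grid |V| = 343
carve view 1 (along x, YZ-mask fill 32/49): 224 voxels remain
carve view 2 (along z, XY-mask fill 30/49): 131 voxels remain

remaining voxels: 131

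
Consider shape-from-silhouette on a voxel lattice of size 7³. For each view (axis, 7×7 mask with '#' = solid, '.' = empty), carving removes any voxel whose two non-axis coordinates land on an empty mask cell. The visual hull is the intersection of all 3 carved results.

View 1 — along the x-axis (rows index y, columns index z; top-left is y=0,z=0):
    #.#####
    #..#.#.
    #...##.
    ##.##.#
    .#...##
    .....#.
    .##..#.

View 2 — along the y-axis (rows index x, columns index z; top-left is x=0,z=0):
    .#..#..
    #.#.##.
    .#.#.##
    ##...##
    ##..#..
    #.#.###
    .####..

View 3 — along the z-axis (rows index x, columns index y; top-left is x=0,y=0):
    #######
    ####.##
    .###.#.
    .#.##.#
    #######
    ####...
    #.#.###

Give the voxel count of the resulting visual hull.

initial block: 7^3 = 343
V1 x: intersect with YZ mask (24 set) -- 168 left
V2 y: intersect with XZ mask (26 set) -- 91 left
V3 z: intersect with XY mask (37 set) -- 67 left

voxel count = 67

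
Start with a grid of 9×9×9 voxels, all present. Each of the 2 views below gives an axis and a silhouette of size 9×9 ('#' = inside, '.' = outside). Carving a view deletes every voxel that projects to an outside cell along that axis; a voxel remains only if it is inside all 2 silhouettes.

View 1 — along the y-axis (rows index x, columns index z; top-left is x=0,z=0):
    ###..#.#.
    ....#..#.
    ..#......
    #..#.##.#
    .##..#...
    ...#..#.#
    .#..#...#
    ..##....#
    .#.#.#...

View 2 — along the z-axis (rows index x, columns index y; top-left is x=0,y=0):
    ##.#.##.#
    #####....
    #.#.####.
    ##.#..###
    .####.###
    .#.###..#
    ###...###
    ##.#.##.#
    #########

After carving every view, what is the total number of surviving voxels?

initial block: 9^3 = 729
[1] y-view keeps 28 columns → grid now 252
[2] z-view keeps 56 columns → grid now 175

175 voxels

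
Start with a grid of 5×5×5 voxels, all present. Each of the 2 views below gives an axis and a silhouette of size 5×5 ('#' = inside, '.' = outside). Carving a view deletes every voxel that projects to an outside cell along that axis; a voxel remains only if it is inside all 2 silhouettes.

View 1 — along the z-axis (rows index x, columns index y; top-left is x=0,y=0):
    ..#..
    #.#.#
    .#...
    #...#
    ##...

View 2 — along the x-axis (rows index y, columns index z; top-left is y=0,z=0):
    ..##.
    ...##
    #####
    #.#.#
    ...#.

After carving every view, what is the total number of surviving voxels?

22 voxels

start: 5×5×5 = 125 voxels
after view 1 [z-axis, 9 of 25 cells solid] → remaining = 45
after view 2 [x-axis, 13 of 25 cells solid] → remaining = 22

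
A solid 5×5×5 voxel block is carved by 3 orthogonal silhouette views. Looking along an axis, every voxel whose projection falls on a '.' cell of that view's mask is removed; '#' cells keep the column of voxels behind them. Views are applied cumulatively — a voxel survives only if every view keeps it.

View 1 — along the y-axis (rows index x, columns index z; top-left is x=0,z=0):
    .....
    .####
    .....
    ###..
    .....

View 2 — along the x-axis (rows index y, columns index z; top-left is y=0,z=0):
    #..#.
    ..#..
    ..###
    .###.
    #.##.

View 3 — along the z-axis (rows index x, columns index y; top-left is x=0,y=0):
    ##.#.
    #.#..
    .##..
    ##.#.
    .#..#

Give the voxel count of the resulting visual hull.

|visual hull| = 8

full grid |V| = 125
  1. axis=1 (XZ plane), |mask|=7  ⇒  voxels=35
  2. axis=0 (YZ plane), |mask|=12  ⇒  voxels=17
  3. axis=2 (XY plane), |mask|=12  ⇒  voxels=8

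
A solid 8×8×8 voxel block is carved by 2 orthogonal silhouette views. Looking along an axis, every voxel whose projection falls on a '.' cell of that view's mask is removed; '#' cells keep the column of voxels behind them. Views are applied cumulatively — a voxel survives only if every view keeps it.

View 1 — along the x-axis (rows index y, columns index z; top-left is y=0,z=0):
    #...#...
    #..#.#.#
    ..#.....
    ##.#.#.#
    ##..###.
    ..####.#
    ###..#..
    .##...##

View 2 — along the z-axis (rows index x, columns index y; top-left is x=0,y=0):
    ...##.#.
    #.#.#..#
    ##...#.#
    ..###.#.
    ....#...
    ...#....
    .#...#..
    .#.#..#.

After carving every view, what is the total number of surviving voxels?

remaining voxels: 88

full grid |V| = 512
  1. axis=0 (YZ plane), |mask|=30  ⇒  voxels=240
  2. axis=2 (XY plane), |mask|=22  ⇒  voxels=88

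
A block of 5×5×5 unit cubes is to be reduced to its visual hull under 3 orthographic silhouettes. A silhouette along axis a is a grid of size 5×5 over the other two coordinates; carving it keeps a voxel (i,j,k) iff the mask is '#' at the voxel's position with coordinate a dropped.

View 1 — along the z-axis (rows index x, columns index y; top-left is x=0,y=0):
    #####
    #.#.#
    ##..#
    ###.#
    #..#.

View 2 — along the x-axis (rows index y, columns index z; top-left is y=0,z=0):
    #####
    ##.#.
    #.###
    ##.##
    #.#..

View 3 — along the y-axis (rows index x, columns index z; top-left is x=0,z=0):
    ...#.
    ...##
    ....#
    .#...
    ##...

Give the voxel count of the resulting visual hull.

start: 5×5×5 = 125 voxels
V1 z: intersect with XY mask (17 set) -- 85 left
V2 x: intersect with YZ mask (18 set) -- 62 left
V3 y: intersect with XZ mask (7 set) -- 15 left

voxel count = 15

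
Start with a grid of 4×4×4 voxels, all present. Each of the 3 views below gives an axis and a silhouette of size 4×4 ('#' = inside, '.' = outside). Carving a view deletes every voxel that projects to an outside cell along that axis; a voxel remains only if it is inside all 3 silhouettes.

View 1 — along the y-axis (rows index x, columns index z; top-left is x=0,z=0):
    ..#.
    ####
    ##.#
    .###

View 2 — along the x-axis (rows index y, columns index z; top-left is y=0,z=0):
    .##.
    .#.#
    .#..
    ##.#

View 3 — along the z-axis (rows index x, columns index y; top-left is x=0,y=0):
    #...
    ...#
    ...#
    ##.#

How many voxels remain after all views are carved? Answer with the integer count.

13 voxels

start: 4×4×4 = 64 voxels
  1. axis=1 (XZ plane), |mask|=11  ⇒  voxels=44
  2. axis=0 (YZ plane), |mask|=8  ⇒  voxels=23
  3. axis=2 (XY plane), |mask|=6  ⇒  voxels=13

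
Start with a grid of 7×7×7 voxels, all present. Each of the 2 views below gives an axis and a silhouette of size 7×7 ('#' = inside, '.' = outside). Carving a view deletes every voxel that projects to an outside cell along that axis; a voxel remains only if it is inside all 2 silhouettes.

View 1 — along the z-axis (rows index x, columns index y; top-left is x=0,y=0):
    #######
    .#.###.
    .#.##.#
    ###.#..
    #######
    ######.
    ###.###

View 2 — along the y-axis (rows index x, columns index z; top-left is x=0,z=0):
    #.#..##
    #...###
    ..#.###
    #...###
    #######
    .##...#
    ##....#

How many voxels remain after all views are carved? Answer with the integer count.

full grid |V| = 343
carve view 1 (along z, XY-mask fill 38/49): 266 voxels remain
carve view 2 (along y, XZ-mask fill 29/49): 161 voxels remain

161 voxels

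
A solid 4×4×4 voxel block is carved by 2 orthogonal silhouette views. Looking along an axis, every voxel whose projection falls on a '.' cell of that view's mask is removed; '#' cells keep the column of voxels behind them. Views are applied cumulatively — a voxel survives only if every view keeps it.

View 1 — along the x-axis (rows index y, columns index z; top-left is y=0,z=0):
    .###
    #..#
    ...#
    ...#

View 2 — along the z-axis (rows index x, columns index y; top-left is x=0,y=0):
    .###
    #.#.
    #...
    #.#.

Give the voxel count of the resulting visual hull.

before carving: 64 voxels (4×4×4)
[1] x-view keeps 7 columns → grid now 28
[2] z-view keeps 8 columns → grid now 15

voxel count = 15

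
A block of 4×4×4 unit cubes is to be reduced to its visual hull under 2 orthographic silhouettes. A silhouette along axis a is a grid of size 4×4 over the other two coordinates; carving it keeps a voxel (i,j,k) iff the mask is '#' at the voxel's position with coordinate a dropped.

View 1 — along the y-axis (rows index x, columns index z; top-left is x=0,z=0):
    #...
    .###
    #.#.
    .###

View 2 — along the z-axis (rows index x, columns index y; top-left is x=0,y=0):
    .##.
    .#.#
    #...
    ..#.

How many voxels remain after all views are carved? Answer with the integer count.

full grid |V| = 64
  1. axis=1 (XZ plane), |mask|=9  ⇒  voxels=36
  2. axis=2 (XY plane), |mask|=6  ⇒  voxels=13

voxel count = 13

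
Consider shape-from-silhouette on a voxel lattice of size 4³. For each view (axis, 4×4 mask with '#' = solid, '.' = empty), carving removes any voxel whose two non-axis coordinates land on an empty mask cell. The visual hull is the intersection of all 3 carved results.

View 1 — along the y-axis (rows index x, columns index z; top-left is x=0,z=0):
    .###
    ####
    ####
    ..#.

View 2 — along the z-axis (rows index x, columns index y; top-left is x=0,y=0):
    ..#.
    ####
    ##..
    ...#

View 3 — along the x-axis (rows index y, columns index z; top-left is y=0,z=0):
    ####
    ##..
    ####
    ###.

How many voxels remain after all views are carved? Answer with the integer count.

start: 4×4×4 = 64 voxels
  1. axis=1 (XZ plane), |mask|=12  ⇒  voxels=48
  2. axis=2 (XY plane), |mask|=8  ⇒  voxels=28
  3. axis=0 (YZ plane), |mask|=13  ⇒  voxels=23

|visual hull| = 23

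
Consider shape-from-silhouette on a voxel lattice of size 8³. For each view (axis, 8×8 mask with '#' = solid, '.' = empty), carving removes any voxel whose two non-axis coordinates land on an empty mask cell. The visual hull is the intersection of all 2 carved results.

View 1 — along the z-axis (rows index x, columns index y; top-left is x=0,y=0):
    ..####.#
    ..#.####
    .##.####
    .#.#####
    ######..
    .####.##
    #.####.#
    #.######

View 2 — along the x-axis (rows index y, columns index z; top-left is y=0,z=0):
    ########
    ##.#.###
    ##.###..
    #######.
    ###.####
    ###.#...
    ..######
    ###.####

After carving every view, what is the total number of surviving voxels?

initial block: 8^3 = 512
V1 z: intersect with XY mask (47 set) -- 376 left
V2 x: intersect with YZ mask (50 set) -- 288 left

288 voxels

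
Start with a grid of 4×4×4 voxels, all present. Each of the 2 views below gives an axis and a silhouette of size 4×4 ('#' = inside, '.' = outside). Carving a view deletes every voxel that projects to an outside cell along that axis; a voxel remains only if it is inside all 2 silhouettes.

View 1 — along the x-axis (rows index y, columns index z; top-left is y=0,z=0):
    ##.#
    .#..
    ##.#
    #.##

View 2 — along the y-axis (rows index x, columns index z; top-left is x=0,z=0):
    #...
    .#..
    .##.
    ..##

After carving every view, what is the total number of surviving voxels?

voxel count = 14

initial block: 4^3 = 64
  1. axis=0 (YZ plane), |mask|=10  ⇒  voxels=40
  2. axis=1 (XZ plane), |mask|=6  ⇒  voxels=14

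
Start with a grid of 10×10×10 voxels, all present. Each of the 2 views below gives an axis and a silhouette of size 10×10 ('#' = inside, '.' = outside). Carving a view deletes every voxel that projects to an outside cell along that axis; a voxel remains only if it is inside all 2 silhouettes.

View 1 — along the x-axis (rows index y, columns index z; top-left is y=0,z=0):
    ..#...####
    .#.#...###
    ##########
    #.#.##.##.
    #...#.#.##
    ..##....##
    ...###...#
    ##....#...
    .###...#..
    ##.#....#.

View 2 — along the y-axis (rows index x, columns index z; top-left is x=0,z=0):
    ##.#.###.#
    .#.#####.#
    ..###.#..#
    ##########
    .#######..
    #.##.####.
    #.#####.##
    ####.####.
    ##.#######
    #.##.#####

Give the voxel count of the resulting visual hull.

initial block: 10^3 = 1000
V1 x: intersect with YZ mask (50 set) -- 500 left
V2 y: intersect with XZ mask (76 set) -- 375 left

voxel count = 375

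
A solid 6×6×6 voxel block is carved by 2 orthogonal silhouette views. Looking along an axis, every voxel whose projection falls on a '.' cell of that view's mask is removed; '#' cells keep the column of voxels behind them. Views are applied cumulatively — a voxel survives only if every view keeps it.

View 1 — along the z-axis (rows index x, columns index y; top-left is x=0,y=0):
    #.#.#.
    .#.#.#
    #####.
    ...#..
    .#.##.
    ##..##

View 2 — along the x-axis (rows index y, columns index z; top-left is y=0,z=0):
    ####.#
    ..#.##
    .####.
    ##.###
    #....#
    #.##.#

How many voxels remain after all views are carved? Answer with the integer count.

full grid |V| = 216
  1. axis=2 (XY plane), |mask|=19  ⇒  voxels=114
  2. axis=0 (YZ plane), |mask|=23  ⇒  voxels=71

voxel count = 71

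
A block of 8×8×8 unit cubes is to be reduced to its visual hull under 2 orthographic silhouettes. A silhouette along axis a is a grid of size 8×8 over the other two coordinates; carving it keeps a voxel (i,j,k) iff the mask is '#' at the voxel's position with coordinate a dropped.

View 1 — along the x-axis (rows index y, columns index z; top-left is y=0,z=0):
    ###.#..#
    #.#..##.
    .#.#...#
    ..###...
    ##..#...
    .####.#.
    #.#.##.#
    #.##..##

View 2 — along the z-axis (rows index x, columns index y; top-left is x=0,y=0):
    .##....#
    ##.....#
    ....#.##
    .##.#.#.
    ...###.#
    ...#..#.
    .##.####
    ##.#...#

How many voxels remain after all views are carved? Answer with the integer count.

initial block: 8^3 = 512
after view 1 [x-axis, 33 of 64 cells solid] → remaining = 264
after view 2 [z-axis, 29 of 64 cells solid] → remaining = 120

120 voxels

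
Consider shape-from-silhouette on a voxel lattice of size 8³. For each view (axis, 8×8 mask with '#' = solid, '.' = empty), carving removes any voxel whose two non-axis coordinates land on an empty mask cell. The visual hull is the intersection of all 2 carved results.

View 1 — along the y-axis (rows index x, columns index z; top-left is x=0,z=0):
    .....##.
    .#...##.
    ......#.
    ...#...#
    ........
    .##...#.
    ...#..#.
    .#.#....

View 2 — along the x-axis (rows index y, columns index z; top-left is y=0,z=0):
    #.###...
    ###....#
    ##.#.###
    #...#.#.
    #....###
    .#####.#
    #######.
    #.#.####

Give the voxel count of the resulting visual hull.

remaining voxels: 69

before carving: 512 voxels (8×8×8)
V1 y: intersect with XZ mask (15 set) -- 120 left
V2 x: intersect with YZ mask (40 set) -- 69 left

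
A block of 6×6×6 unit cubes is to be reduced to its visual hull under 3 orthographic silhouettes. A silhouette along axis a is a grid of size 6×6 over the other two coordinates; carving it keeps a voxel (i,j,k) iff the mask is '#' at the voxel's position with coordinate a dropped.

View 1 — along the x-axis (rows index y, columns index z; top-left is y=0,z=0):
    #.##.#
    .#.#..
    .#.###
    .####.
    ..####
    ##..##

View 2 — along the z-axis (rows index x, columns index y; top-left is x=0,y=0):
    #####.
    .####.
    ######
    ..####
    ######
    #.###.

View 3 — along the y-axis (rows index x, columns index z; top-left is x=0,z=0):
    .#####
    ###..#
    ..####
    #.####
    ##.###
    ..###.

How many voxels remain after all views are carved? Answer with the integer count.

|visual hull| = 82

start: 6×6×6 = 216 voxels
V1 x: intersect with YZ mask (22 set) -- 132 left
V2 z: intersect with XY mask (29 set) -- 108 left
V3 y: intersect with XZ mask (26 set) -- 82 left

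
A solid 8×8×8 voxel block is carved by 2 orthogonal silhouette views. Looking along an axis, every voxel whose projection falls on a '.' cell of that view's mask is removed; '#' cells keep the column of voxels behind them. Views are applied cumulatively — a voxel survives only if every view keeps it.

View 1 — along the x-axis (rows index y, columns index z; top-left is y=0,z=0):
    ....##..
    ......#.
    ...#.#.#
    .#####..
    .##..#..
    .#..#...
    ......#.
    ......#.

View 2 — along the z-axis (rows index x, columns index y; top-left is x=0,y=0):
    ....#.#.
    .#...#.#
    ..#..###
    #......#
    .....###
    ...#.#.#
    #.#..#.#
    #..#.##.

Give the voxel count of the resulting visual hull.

remaining voxels: 48

initial block: 8^3 = 512
step 1: project along x, AND mask (18/64) → |grid| = 144
step 2: project along z, AND mask (25/64) → |grid| = 48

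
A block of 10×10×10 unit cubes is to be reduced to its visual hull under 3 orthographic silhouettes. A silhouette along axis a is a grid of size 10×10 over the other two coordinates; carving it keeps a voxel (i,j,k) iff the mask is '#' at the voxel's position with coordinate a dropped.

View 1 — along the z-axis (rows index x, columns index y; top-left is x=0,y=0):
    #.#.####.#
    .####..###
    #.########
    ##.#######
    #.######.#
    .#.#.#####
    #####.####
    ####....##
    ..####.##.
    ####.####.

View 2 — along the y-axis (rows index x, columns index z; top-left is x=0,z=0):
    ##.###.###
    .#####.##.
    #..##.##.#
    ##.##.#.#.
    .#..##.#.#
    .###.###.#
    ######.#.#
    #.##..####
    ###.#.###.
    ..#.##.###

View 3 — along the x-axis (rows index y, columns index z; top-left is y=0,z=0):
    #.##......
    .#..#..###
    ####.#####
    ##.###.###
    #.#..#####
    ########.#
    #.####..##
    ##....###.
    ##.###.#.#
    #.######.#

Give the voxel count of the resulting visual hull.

342 voxels

before carving: 1000 voxels (10×10×10)
  1. axis=2 (XY plane), |mask|=76  ⇒  voxels=760
  2. axis=1 (XZ plane), |mask|=67  ⇒  voxels=506
  3. axis=0 (YZ plane), |mask|=68  ⇒  voxels=342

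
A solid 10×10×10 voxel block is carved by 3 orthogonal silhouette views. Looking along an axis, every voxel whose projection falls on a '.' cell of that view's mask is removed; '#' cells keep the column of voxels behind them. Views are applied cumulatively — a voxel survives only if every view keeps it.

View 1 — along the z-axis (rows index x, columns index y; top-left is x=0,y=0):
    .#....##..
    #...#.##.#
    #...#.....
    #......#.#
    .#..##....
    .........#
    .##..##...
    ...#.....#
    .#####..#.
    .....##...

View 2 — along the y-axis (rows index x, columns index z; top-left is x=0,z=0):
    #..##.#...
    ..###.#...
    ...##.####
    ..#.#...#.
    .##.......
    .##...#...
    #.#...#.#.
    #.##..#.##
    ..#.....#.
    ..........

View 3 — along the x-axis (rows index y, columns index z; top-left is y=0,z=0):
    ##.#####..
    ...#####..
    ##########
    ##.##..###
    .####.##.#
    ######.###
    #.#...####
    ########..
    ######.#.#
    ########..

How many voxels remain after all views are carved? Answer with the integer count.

initial block: 10^3 = 1000
  1. axis=2 (XY plane), |mask|=31  ⇒  voxels=310
  2. axis=1 (XZ plane), |mask|=34  ⇒  voxels=102
  3. axis=0 (YZ plane), |mask|=75  ⇒  voxels=74

voxel count = 74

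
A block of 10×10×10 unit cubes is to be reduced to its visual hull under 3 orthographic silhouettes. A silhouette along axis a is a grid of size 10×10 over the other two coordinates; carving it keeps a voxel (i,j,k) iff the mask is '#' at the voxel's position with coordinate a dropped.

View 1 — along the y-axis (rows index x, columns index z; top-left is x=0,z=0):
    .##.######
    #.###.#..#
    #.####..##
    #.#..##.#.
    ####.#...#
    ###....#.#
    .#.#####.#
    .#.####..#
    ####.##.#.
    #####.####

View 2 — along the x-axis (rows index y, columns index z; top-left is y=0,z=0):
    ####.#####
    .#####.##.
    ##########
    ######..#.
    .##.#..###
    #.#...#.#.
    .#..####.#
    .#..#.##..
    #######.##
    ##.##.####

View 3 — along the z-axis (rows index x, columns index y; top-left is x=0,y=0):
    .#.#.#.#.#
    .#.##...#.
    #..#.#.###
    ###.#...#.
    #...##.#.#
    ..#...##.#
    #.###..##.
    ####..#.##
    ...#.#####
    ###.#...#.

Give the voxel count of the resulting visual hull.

start: 10×10×10 = 1000 voxels
  1. axis=1 (XZ plane), |mask|=66  ⇒  voxels=660
  2. axis=0 (YZ plane), |mask|=70  ⇒  voxels=458
  3. axis=2 (XY plane), |mask|=53  ⇒  voxels=248

|visual hull| = 248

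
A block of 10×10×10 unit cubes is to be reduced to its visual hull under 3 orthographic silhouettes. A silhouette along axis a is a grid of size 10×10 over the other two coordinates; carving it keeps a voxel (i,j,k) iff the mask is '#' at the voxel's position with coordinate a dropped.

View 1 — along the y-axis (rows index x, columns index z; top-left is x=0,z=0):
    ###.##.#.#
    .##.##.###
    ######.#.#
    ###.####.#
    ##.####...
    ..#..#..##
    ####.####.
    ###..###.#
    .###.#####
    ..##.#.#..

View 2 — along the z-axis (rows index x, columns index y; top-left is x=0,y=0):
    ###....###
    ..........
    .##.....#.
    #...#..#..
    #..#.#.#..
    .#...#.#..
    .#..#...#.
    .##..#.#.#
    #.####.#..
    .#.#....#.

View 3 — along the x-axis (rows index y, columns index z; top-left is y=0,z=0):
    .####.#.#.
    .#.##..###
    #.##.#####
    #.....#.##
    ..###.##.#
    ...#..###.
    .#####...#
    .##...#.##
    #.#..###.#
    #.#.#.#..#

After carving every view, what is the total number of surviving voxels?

full grid |V| = 1000
step 1: project along y, AND mask (67/100) → |grid| = 670
step 2: project along z, AND mask (36/100) → |grid| = 245
step 3: project along x, AND mask (56/100) → |grid| = 135

135 voxels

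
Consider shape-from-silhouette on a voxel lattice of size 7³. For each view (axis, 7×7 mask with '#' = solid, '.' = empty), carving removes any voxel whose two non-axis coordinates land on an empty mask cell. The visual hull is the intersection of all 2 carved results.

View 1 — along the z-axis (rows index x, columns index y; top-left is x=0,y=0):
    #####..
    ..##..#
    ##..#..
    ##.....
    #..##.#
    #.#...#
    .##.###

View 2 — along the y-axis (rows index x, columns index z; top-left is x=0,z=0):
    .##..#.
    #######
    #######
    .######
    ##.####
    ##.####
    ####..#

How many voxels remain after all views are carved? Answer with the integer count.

136 voxels

before carving: 343 voxels (7×7×7)
  1. axis=2 (XY plane), |mask|=25  ⇒  voxels=175
  2. axis=1 (XZ plane), |mask|=40  ⇒  voxels=136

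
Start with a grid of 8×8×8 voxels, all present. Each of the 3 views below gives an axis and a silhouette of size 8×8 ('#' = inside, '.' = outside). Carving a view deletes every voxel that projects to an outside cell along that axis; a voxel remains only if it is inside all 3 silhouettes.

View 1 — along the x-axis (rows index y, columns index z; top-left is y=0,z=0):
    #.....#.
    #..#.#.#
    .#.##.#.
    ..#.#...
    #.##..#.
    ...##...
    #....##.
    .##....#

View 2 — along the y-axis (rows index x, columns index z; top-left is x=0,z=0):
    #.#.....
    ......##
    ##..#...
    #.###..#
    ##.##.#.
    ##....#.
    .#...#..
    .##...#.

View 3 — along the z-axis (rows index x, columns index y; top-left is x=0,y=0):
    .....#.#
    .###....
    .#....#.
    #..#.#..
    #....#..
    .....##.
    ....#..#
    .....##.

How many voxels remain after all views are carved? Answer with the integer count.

18 voxels

full grid |V| = 512
after view 1 [x-axis, 24 of 64 cells solid] → remaining = 192
after view 2 [y-axis, 25 of 64 cells solid] → remaining = 78
after view 3 [z-axis, 18 of 64 cells solid] → remaining = 18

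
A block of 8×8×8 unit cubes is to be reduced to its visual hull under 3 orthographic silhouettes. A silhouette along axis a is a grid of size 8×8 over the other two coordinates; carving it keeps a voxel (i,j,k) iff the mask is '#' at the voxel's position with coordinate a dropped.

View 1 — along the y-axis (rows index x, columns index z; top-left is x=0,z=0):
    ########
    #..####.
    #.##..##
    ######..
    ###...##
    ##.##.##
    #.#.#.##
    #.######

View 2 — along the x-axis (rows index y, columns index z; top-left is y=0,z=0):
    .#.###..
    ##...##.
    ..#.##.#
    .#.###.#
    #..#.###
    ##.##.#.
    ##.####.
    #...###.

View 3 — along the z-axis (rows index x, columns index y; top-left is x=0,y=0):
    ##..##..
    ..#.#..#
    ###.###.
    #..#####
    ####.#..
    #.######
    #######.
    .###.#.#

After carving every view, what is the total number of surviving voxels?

139 voxels

start: 8×8×8 = 512 voxels
V1 y: intersect with XZ mask (47 set) -- 376 left
V2 x: intersect with YZ mask (37 set) -- 213 left
V3 z: intersect with XY mask (43 set) -- 139 left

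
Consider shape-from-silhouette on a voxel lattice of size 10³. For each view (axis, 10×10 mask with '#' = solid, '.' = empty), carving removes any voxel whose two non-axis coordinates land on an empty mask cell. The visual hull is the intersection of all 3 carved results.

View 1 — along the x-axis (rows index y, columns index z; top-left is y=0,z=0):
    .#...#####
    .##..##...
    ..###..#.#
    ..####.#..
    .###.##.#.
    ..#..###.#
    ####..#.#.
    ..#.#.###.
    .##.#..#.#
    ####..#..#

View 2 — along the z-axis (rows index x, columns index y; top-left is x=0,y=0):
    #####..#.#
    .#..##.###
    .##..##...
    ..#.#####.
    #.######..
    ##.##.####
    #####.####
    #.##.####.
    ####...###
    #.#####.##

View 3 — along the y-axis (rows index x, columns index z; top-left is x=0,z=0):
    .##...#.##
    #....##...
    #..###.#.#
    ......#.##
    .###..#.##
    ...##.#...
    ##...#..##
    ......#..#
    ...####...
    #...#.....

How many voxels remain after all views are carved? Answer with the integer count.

initial block: 10^3 = 1000
[1] x-view keeps 53 columns → grid now 530
[2] z-view keeps 69 columns → grid now 366
[3] y-view keeps 39 columns → grid now 135

135 voxels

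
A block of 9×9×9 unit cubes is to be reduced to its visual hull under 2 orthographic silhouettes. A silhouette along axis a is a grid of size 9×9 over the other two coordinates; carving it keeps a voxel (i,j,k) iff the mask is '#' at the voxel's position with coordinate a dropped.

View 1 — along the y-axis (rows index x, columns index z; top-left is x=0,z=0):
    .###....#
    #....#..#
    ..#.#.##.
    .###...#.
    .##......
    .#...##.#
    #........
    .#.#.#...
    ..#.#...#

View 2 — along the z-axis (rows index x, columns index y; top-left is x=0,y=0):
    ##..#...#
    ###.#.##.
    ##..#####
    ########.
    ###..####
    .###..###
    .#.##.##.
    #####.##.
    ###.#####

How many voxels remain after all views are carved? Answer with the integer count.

initial block: 9^3 = 729
[1] y-view keeps 28 columns → grid now 252
[2] z-view keeps 58 columns → grid now 182

182 voxels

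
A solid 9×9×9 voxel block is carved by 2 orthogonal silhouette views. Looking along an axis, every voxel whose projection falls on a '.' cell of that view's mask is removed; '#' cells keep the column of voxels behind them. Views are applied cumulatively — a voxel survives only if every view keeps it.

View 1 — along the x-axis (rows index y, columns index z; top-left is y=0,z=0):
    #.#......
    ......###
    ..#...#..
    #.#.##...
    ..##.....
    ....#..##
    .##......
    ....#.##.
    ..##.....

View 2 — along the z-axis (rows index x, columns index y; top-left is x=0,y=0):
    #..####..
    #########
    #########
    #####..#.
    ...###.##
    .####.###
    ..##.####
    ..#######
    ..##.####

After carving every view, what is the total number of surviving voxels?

remaining voxels: 157

initial block: 9^3 = 729
[1] x-view keeps 23 columns → grid now 207
[2] z-view keeps 60 columns → grid now 157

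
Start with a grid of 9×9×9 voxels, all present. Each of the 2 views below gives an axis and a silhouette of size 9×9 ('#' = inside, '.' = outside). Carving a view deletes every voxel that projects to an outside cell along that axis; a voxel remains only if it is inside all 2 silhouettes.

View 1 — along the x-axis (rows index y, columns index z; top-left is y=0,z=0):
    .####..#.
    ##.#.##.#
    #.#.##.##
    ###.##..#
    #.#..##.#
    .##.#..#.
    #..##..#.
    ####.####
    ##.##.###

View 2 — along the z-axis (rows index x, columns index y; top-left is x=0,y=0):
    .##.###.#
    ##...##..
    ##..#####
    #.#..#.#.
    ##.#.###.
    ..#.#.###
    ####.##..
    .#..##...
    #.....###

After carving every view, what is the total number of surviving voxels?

|visual hull| = 246

before carving: 729 voxels (9×9×9)
  1. axis=0 (YZ plane), |mask|=51  ⇒  voxels=459
  2. axis=2 (XY plane), |mask|=45  ⇒  voxels=246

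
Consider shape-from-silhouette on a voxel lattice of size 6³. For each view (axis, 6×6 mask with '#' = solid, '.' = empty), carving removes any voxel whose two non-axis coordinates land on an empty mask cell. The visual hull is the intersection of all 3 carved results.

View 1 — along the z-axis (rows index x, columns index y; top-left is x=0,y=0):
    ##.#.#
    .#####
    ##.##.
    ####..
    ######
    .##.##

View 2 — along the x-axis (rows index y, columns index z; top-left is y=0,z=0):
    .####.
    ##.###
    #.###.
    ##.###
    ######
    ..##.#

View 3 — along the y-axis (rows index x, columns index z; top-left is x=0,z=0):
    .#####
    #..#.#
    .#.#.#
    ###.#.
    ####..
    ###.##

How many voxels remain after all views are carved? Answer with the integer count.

start: 6×6×6 = 216 voxels
carve view 1 (along z, XY-mask fill 27/36): 162 voxels remain
carve view 2 (along x, YZ-mask fill 27/36): 123 voxels remain
carve view 3 (along y, XZ-mask fill 24/36): 83 voxels remain

voxel count = 83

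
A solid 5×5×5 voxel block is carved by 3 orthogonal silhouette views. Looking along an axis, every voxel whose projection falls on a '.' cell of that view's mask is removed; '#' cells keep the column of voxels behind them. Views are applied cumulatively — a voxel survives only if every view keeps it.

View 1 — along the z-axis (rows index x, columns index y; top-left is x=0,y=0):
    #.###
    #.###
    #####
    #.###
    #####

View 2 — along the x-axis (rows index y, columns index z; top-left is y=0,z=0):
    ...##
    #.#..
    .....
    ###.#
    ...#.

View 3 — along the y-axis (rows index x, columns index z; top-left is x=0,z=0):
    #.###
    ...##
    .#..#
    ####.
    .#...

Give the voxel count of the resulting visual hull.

voxel count = 19

before carving: 125 voxels (5×5×5)
[1] z-view keeps 22 columns → grid now 110
[2] x-view keeps 9 columns → grid now 39
[3] y-view keeps 13 columns → grid now 19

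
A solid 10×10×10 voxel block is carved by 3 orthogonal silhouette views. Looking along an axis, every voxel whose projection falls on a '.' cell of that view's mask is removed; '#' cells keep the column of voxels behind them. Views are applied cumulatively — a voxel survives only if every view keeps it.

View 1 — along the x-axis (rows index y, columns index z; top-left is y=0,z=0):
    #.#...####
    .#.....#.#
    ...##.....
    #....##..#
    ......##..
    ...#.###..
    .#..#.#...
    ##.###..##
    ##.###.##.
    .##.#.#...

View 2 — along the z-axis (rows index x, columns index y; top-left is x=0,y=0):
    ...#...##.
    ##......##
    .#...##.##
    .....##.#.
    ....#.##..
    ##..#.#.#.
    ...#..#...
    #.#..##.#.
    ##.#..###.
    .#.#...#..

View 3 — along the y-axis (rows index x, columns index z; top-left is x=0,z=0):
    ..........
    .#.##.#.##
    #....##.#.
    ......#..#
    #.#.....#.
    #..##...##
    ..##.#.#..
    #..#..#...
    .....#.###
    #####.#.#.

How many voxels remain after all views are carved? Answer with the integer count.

initial block: 10^3 = 1000
V1 x: intersect with YZ mask (42 set) -- 420 left
V2 z: intersect with XY mask (39 set) -- 179 left
V3 y: intersect with XZ mask (38 set) -- 62 left

remaining voxels: 62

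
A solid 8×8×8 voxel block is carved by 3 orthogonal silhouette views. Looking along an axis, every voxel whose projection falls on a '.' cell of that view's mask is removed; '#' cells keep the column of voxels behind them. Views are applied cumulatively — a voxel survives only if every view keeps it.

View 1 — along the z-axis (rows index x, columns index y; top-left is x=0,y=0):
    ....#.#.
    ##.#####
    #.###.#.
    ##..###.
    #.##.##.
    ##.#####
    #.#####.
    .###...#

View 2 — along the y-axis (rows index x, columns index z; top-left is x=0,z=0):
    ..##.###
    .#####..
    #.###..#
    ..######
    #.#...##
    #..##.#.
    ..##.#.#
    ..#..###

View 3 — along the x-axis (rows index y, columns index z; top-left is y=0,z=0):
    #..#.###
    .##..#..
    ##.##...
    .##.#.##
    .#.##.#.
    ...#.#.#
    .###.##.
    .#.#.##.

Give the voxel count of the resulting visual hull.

before carving: 512 voxels (8×8×8)
step 1: project along z, AND mask (41/64) → |grid| = 328
step 2: project along y, AND mask (37/64) → |grid| = 188
step 3: project along x, AND mask (33/64) → |grid| = 98

remaining voxels: 98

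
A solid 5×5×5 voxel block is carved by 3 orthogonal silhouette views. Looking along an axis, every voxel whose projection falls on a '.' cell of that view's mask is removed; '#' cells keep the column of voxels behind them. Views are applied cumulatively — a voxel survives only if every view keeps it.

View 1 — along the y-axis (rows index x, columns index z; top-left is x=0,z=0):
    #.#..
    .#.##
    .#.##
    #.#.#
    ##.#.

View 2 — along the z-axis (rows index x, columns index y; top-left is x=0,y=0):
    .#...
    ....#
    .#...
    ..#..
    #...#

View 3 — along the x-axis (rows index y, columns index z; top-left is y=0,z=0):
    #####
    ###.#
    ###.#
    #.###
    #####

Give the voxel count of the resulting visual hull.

|visual hull| = 16

start: 5×5×5 = 125 voxels
V1 y: intersect with XZ mask (14 set) -- 70 left
V2 z: intersect with XY mask (6 set) -- 17 left
V3 x: intersect with YZ mask (22 set) -- 16 left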